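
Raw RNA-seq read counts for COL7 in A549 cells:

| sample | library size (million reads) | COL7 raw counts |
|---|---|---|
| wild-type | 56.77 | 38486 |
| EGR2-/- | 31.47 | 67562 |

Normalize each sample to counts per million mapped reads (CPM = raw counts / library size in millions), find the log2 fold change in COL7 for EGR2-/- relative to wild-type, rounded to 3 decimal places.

CPM(wild-type) = 38486 / 56.77 = 677.9285
CPM(EGR2-/-) = 67562 / 31.47 = 2146.8700
Fold change = 2146.8700 / 677.9285 = 3.16681
log2(3.16681) = 1.6630

1.663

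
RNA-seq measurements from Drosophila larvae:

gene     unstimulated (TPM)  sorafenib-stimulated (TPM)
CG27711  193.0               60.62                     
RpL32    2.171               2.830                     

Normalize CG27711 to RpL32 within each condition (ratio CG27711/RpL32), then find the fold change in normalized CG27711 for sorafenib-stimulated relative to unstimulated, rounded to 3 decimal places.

0.241

CG27711/RpL32 (unstimulated) = 193.0 / 2.171 = 88.899
CG27711/RpL32 (sorafenib-stimulated) = 60.62 / 2.830 = 21.42
Fold change = 21.42 / 88.899 = 0.2410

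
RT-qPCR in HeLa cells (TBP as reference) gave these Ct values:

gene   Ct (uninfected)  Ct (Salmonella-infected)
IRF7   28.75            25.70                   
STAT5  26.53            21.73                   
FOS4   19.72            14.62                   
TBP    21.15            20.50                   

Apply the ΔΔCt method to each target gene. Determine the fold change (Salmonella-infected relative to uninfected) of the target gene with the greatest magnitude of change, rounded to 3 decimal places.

IRF7: ΔΔCt = (25.70−20.50) − (28.75−21.15) = 5.20 − 7.60 = -2.40; fold change = 2^2.40 = 5.278
STAT5: ΔΔCt = (21.73−20.50) − (26.53−21.15) = 1.23 − 5.38 = -4.15; fold change = 2^4.15 = 17.753
FOS4: ΔΔCt = (14.62−20.50) − (19.72−21.15) = -5.88 − (-1.43) = -4.45; fold change = 2^4.45 = 21.857
FOS4 has the largest |ΔΔCt| = 4.45.

21.857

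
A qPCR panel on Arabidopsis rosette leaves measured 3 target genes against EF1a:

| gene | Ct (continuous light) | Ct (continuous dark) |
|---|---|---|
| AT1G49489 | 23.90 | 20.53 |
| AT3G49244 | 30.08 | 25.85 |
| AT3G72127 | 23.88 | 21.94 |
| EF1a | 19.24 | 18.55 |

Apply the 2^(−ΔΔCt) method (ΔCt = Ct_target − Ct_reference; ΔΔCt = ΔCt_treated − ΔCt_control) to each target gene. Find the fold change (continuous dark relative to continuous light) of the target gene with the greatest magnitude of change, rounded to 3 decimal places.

11.632

AT1G49489: ΔΔCt = (20.53−18.55) − (23.90−19.24) = 1.98 − 4.66 = -2.68; fold change = 2^2.68 = 6.409
AT3G49244: ΔΔCt = (25.85−18.55) − (30.08−19.24) = 7.30 − 10.84 = -3.54; fold change = 2^3.54 = 11.632
AT3G72127: ΔΔCt = (21.94−18.55) − (23.88−19.24) = 3.39 − 4.64 = -1.25; fold change = 2^1.25 = 2.378
AT3G49244 has the largest |ΔΔCt| = 3.54.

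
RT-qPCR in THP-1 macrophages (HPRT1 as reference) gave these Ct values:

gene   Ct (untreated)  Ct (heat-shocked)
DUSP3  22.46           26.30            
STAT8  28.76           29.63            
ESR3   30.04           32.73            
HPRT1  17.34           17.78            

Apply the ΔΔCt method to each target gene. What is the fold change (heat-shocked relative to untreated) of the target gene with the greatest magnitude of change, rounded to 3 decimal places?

DUSP3: ΔΔCt = (26.30−17.78) − (22.46−17.34) = 8.52 − 5.12 = 3.40; fold change = 2^-3.40 = 0.095
STAT8: ΔΔCt = (29.63−17.78) − (28.76−17.34) = 11.85 − 11.42 = 0.43; fold change = 2^-0.43 = 0.742
ESR3: ΔΔCt = (32.73−17.78) − (30.04−17.34) = 14.95 − 12.70 = 2.25; fold change = 2^-2.25 = 0.210
DUSP3 has the largest |ΔΔCt| = 3.40.

0.095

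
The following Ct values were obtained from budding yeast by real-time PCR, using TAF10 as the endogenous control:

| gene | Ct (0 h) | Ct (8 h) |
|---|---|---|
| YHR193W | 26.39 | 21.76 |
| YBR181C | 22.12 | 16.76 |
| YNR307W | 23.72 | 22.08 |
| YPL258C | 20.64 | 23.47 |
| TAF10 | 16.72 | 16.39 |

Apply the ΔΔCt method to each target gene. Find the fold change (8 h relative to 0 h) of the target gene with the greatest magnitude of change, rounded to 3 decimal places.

32.672

YHR193W: ΔΔCt = (21.76−16.39) − (26.39−16.72) = 5.37 − 9.67 = -4.30; fold change = 2^4.30 = 19.698
YBR181C: ΔΔCt = (16.76−16.39) − (22.12−16.72) = 0.37 − 5.40 = -5.03; fold change = 2^5.03 = 32.672
YNR307W: ΔΔCt = (22.08−16.39) − (23.72−16.72) = 5.69 − 7.00 = -1.31; fold change = 2^1.31 = 2.479
YPL258C: ΔΔCt = (23.47−16.39) − (20.64−16.72) = 7.08 − 3.92 = 3.16; fold change = 2^-3.16 = 0.112
YBR181C has the largest |ΔΔCt| = 5.03.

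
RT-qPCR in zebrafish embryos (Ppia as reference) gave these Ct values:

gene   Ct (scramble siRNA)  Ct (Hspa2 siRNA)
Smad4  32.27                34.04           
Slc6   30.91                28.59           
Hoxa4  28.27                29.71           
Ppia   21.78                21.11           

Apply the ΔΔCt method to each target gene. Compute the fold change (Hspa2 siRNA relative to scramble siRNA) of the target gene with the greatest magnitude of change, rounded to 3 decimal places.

0.184

Smad4: ΔΔCt = (34.04−21.11) − (32.27−21.78) = 12.93 − 10.49 = 2.44; fold change = 2^-2.44 = 0.184
Slc6: ΔΔCt = (28.59−21.11) − (30.91−21.78) = 7.48 − 9.13 = -1.65; fold change = 2^1.65 = 3.138
Hoxa4: ΔΔCt = (29.71−21.11) − (28.27−21.78) = 8.60 − 6.49 = 2.11; fold change = 2^-2.11 = 0.232
Smad4 has the largest |ΔΔCt| = 2.44.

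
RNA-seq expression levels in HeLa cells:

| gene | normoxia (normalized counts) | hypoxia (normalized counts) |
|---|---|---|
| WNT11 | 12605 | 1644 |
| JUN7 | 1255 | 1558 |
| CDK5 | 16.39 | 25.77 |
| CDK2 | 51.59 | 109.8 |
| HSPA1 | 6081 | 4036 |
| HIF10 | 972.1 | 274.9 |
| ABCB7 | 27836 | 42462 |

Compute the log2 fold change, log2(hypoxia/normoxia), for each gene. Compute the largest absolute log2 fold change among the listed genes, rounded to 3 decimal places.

log2(1644/12605) = -2.939  (WNT11)
log2(1558/1255) = 0.312  (JUN7)
log2(25.77/16.39) = 0.653  (CDK5)
log2(109.8/51.59) = 1.090  (CDK2)
log2(4036/6081) = -0.591  (HSPA1)
log2(274.9/972.1) = -1.822  (HIF10)
log2(42462/27836) = 0.609  (ABCB7)
The largest magnitude belongs to WNT11.

2.939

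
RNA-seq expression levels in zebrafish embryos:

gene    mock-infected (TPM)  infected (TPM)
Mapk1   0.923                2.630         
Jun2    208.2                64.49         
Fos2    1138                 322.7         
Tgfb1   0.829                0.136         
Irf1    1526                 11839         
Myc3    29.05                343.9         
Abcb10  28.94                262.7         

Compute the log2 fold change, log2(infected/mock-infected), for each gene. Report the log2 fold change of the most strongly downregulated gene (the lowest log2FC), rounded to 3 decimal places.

log2(2.630/0.923) = 1.511  (Mapk1)
log2(64.49/208.2) = -1.691  (Jun2)
log2(322.7/1138) = -1.818  (Fos2)
log2(0.136/0.829) = -2.608  (Tgfb1)
log2(11839/1526) = 2.956  (Irf1)
log2(343.9/29.05) = 3.565  (Myc3)
log2(262.7/28.94) = 3.182  (Abcb10)
Tgfb1 is most strongly downregulated.

-2.608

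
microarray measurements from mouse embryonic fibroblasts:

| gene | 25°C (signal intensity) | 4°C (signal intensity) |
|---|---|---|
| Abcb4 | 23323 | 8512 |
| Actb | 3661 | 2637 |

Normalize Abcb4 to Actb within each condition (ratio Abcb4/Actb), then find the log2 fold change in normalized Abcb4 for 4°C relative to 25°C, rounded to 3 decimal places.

Abcb4/Actb (25°C) = 23323 / 3661 = 6.3707
Abcb4/Actb (4°C) = 8512 / 2637 = 3.2279
Fold change = 3.2279 / 6.3707 = 0.5067
log2(0.5067) = -0.9808

-0.981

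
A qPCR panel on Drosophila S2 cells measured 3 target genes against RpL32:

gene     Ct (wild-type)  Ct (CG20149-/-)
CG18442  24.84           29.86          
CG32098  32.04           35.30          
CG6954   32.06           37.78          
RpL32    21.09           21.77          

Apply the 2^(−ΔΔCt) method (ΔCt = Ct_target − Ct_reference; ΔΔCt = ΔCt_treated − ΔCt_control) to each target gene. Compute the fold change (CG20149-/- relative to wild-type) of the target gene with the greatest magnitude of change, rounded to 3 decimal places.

0.030

CG18442: ΔΔCt = (29.86−21.77) − (24.84−21.09) = 8.09 − 3.75 = 4.34; fold change = 2^-4.34 = 0.049
CG32098: ΔΔCt = (35.30−21.77) − (32.04−21.09) = 13.53 − 10.95 = 2.58; fold change = 2^-2.58 = 0.167
CG6954: ΔΔCt = (37.78−21.77) − (32.06−21.09) = 16.01 − 10.97 = 5.04; fold change = 2^-5.04 = 0.030
CG6954 has the largest |ΔΔCt| = 5.04.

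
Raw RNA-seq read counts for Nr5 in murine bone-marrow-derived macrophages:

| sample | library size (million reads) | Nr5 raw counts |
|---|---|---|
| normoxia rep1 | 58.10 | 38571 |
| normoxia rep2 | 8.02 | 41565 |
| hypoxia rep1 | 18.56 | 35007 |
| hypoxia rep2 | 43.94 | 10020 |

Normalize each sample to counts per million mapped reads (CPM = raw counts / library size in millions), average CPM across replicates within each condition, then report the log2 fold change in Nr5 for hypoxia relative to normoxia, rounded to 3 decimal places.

-1.467

CPM(normoxia rep1) = 38571 / 58.10 = 663.8726
CPM(normoxia rep2) = 41565 / 8.02 = 5182.6683
CPM(hypoxia rep1) = 35007 / 18.56 = 1886.1530
CPM(hypoxia rep2) = 10020 / 43.94 = 228.0382
mean CPM(normoxia) = 2923.2705; mean CPM(hypoxia) = 1057.0956
Fold change = 1057.0956 / 2923.2705 = 0.36161
log2(0.36161) = -1.4675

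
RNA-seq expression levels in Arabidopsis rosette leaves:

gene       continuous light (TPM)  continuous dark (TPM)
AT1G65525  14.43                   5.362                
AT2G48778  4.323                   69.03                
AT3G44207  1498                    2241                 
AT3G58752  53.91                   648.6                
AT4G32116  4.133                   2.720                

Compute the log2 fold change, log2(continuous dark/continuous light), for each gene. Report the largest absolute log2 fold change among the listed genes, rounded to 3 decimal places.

log2(5.362/14.43) = -1.428  (AT1G65525)
log2(69.03/4.323) = 3.997  (AT2G48778)
log2(2241/1498) = 0.581  (AT3G44207)
log2(648.6/53.91) = 3.589  (AT3G58752)
log2(2.720/4.133) = -0.604  (AT4G32116)
The largest magnitude belongs to AT2G48778.

3.997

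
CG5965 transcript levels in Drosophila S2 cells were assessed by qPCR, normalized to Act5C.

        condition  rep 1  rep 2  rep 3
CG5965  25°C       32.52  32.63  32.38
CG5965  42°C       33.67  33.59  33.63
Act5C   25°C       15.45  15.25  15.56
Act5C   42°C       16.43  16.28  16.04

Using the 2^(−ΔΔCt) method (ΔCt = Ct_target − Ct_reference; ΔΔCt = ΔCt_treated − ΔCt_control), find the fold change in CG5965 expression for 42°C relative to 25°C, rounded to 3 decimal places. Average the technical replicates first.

0.818

Mean Ct: CG5965 25°C 32.510; CG5965 42°C 33.630; Act5C 25°C 15.420; Act5C 42°C 16.250
ΔCt(25°C) = 32.510 − 15.420 = 17.090
ΔCt(42°C) = 33.630 − 16.250 = 17.380
ΔΔCt = 17.380 − 17.090 = 0.290
Fold change = 2^(−0.290) = 0.8179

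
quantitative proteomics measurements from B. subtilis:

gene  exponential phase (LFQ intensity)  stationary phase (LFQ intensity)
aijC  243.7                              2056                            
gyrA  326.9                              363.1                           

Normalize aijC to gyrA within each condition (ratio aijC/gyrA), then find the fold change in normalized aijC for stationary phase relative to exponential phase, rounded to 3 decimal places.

aijC/gyrA (exponential phase) = 243.7 / 326.9 = 0.74549
aijC/gyrA (stationary phase) = 2056 / 363.1 = 5.6624
Fold change = 5.6624 / 0.74549 = 7.5955

7.595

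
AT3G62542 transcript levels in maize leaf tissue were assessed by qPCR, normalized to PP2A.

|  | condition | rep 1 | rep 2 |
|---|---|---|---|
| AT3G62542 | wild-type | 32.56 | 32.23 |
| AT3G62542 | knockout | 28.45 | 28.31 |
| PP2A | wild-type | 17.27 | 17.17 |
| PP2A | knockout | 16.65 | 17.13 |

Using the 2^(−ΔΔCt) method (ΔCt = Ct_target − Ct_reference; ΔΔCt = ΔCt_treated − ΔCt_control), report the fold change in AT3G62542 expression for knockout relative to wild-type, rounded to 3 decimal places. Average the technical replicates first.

12.862

Mean Ct: AT3G62542 wild-type 32.395; AT3G62542 knockout 28.380; PP2A wild-type 17.220; PP2A knockout 16.890
ΔCt(wild-type) = 32.395 − 17.220 = 15.175
ΔCt(knockout) = 28.380 − 16.890 = 11.490
ΔΔCt = 11.490 − 15.175 = -3.685
Fold change = 2^(−(-3.685)) = 2^3.685 = 12.8616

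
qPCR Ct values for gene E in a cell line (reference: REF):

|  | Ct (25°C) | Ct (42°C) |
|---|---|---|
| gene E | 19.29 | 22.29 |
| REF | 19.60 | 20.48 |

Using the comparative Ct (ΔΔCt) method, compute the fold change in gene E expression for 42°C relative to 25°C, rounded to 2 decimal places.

ΔCt(25°C) = 19.290 − 19.600 = -0.310
ΔCt(42°C) = 22.290 − 20.480 = 1.810
ΔΔCt = 1.810 − (-0.310) = 2.120
Fold change = 2^(−2.120) = 0.230

0.23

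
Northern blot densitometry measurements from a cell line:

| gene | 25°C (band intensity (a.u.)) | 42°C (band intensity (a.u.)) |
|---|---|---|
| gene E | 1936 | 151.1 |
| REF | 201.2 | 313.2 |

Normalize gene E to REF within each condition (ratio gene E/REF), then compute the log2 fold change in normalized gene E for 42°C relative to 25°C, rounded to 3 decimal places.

-4.318

gene E/REF (25°C) = 1936 / 201.2 = 9.6223
gene E/REF (42°C) = 151.1 / 313.2 = 0.48244
Fold change = 0.48244 / 9.6223 = 0.0501
log2(0.0501) = -4.3180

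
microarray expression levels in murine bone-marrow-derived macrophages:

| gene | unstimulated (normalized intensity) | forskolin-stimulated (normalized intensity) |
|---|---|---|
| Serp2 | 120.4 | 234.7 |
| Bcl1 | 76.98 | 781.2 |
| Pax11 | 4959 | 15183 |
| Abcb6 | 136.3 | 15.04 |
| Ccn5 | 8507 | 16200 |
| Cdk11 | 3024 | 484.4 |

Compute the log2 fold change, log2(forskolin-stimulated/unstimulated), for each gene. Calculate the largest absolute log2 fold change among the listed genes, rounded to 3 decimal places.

log2(234.7/120.4) = 0.963  (Serp2)
log2(781.2/76.98) = 3.343  (Bcl1)
log2(15183/4959) = 1.614  (Pax11)
log2(15.04/136.3) = -3.180  (Abcb6)
log2(16200/8507) = 0.929  (Ccn5)
log2(484.4/3024) = -2.642  (Cdk11)
The largest magnitude belongs to Bcl1.

3.343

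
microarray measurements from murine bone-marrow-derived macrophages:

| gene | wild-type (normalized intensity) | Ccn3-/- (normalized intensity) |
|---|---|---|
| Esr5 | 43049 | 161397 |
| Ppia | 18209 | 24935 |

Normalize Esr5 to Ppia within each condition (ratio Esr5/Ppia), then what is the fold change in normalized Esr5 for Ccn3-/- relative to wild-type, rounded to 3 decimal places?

2.738

Esr5/Ppia (wild-type) = 43049 / 18209 = 2.3642
Esr5/Ppia (Ccn3-/-) = 161397 / 24935 = 6.4727
Fold change = 6.4727 / 2.3642 = 2.7378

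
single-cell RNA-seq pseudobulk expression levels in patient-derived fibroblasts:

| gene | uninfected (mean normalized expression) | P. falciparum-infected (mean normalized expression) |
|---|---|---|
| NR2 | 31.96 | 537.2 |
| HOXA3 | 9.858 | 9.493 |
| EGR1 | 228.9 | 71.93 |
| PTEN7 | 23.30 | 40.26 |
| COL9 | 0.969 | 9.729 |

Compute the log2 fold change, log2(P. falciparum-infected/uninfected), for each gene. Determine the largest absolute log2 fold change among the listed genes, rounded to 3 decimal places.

log2(537.2/31.96) = 4.071  (NR2)
log2(9.493/9.858) = -0.054  (HOXA3)
log2(71.93/228.9) = -1.670  (EGR1)
log2(40.26/23.30) = 0.789  (PTEN7)
log2(9.729/0.969) = 3.328  (COL9)
The largest magnitude belongs to NR2.

4.071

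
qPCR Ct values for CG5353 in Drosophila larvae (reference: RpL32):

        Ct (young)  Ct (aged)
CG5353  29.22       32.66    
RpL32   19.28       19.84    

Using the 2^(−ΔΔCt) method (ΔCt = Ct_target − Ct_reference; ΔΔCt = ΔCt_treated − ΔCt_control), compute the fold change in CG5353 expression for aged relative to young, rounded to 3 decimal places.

0.136

ΔCt(young) = 29.220 − 19.280 = 9.940
ΔCt(aged) = 32.660 − 19.840 = 12.820
ΔΔCt = 12.820 − 9.940 = 2.880
Fold change = 2^(−2.880) = 0.1358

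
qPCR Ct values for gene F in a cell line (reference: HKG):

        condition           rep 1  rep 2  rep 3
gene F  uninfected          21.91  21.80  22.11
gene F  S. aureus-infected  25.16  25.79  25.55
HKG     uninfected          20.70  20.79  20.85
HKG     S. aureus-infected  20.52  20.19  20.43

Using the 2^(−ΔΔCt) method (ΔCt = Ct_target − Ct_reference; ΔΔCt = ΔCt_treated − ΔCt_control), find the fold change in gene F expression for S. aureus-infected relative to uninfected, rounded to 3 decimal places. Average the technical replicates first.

Mean Ct: gene F uninfected 21.940; gene F S. aureus-infected 25.500; HKG uninfected 20.780; HKG S. aureus-infected 20.380
ΔCt(uninfected) = 21.940 − 20.780 = 1.160
ΔCt(S. aureus-infected) = 25.500 − 20.380 = 5.120
ΔΔCt = 5.120 − 1.160 = 3.960
Fold change = 2^(−3.960) = 0.0643

0.064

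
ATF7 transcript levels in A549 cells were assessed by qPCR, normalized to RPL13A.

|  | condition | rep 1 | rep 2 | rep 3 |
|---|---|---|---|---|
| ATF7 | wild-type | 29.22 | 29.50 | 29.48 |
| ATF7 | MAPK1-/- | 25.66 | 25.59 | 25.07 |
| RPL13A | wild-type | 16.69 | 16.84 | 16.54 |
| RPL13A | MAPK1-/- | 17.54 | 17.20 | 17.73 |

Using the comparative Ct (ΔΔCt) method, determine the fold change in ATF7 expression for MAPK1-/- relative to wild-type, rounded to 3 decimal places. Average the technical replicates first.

Mean Ct: ATF7 wild-type 29.400; ATF7 MAPK1-/- 25.440; RPL13A wild-type 16.690; RPL13A MAPK1-/- 17.490
ΔCt(wild-type) = 29.400 − 16.690 = 12.710
ΔCt(MAPK1-/-) = 25.440 − 17.490 = 7.950
ΔΔCt = 7.950 − 12.710 = -4.760
Fold change = 2^(−(-4.760)) = 2^4.760 = 27.0958

27.096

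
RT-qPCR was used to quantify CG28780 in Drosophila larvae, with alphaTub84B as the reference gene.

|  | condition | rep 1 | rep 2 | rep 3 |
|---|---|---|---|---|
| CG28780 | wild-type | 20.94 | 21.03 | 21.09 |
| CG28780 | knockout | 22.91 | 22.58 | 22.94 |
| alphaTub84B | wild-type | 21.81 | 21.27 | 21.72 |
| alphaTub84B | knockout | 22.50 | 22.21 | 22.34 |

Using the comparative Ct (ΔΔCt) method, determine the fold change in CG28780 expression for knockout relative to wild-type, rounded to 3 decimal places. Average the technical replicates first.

Mean Ct: CG28780 wild-type 21.020; CG28780 knockout 22.810; alphaTub84B wild-type 21.600; alphaTub84B knockout 22.350
ΔCt(wild-type) = 21.020 − 21.600 = -0.580
ΔCt(knockout) = 22.810 − 22.350 = 0.460
ΔΔCt = 0.460 − (-0.580) = 1.040
Fold change = 2^(−1.040) = 0.4863

0.486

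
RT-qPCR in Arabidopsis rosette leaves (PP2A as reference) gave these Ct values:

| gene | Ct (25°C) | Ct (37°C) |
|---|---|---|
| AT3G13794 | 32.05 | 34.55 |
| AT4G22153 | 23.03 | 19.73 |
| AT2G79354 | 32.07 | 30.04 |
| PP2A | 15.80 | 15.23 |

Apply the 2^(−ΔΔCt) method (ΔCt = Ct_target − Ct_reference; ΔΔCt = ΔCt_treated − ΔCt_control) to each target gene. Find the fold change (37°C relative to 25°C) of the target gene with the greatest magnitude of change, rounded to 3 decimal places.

AT3G13794: ΔΔCt = (34.55−15.23) − (32.05−15.80) = 19.32 − 16.25 = 3.07; fold change = 2^-3.07 = 0.119
AT4G22153: ΔΔCt = (19.73−15.23) − (23.03−15.80) = 4.50 − 7.23 = -2.73; fold change = 2^2.73 = 6.635
AT2G79354: ΔΔCt = (30.04−15.23) − (32.07−15.80) = 14.81 − 16.27 = -1.46; fold change = 2^1.46 = 2.751
AT3G13794 has the largest |ΔΔCt| = 3.07.

0.119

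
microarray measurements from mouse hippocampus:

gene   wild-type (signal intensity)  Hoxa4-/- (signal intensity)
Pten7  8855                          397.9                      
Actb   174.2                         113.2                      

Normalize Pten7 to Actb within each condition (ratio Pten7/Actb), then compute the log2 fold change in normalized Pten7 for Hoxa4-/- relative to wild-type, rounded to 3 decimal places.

-3.854

Pten7/Actb (wild-type) = 8855 / 174.2 = 50.832
Pten7/Actb (Hoxa4-/-) = 397.9 / 113.2 = 3.515
Fold change = 3.515 / 50.832 = 0.0691
log2(0.0691) = -3.8541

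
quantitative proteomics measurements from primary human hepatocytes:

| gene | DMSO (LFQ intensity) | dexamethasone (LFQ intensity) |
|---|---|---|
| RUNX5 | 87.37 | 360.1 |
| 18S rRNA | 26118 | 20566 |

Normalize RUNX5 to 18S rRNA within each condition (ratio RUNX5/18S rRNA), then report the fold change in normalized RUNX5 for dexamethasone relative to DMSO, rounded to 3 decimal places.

RUNX5/18S rRNA (DMSO) = 87.37 / 26118 = 0.0033452
RUNX5/18S rRNA (dexamethasone) = 360.1 / 20566 = 0.017509
Fold change = 0.017509 / 0.0033452 = 5.2342

5.234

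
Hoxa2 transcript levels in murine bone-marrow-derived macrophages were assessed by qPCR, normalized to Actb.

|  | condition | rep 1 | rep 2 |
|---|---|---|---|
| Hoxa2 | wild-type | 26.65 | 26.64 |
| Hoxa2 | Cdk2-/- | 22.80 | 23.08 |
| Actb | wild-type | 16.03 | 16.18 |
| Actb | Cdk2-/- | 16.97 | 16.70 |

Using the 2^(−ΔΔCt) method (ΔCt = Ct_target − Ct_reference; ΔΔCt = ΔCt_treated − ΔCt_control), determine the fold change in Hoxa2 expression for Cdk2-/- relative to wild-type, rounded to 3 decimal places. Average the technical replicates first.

Mean Ct: Hoxa2 wild-type 26.645; Hoxa2 Cdk2-/- 22.940; Actb wild-type 16.105; Actb Cdk2-/- 16.835
ΔCt(wild-type) = 26.645 − 16.105 = 10.540
ΔCt(Cdk2-/-) = 22.940 − 16.835 = 6.105
ΔΔCt = 6.105 − 10.540 = -4.435
Fold change = 2^(−(-4.435)) = 2^4.435 = 21.6306

21.631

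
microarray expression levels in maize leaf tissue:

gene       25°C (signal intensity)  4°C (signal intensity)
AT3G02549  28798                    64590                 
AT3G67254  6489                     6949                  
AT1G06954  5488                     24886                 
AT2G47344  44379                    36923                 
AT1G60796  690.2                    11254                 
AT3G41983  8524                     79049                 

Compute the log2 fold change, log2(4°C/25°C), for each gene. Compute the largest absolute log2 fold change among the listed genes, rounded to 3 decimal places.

4.027

log2(64590/28798) = 1.165  (AT3G02549)
log2(6949/6489) = 0.099  (AT3G67254)
log2(24886/5488) = 2.181  (AT1G06954)
log2(36923/44379) = -0.265  (AT2G47344)
log2(11254/690.2) = 4.027  (AT1G60796)
log2(79049/8524) = 3.213  (AT3G41983)
The largest magnitude belongs to AT1G60796.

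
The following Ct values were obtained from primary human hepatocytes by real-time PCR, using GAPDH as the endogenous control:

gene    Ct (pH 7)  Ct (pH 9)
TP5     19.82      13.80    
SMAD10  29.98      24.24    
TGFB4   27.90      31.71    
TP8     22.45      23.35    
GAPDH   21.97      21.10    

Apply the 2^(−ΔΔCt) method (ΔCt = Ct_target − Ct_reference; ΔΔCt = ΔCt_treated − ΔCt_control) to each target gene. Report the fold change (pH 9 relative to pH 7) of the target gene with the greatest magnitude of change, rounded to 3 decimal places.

TP5: ΔΔCt = (13.80−21.10) − (19.82−21.97) = -7.30 − (-2.15) = -5.15; fold change = 2^5.15 = 35.506
SMAD10: ΔΔCt = (24.24−21.10) − (29.98−21.97) = 3.14 − 8.01 = -4.87; fold change = 2^4.87 = 29.243
TGFB4: ΔΔCt = (31.71−21.10) − (27.90−21.97) = 10.61 − 5.93 = 4.68; fold change = 2^-4.68 = 0.039
TP8: ΔΔCt = (23.35−21.10) − (22.45−21.97) = 2.25 − 0.48 = 1.77; fold change = 2^-1.77 = 0.293
TP5 has the largest |ΔΔCt| = 5.15.

35.506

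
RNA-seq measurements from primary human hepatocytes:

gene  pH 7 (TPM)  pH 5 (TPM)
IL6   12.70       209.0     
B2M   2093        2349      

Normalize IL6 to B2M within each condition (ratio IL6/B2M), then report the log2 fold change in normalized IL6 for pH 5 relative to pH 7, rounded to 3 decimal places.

IL6/B2M (pH 7) = 12.70 / 2093 = 0.0060678
IL6/B2M (pH 5) = 209.0 / 2349 = 0.088974
Fold change = 0.088974 / 0.0060678 = 14.6632
log2(14.6632) = 3.8741

3.874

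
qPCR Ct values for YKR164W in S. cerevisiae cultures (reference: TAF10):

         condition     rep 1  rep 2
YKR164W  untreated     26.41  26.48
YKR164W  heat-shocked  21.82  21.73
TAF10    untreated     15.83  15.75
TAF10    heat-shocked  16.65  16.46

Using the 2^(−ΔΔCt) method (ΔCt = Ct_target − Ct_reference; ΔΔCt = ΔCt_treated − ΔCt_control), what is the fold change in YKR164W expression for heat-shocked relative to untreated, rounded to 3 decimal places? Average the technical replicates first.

43.261

Mean Ct: YKR164W untreated 26.445; YKR164W heat-shocked 21.775; TAF10 untreated 15.790; TAF10 heat-shocked 16.555
ΔCt(untreated) = 26.445 − 15.790 = 10.655
ΔCt(heat-shocked) = 21.775 − 16.555 = 5.220
ΔΔCt = 5.220 − 10.655 = -5.435
Fold change = 2^(−(-5.435)) = 2^5.435 = 43.2611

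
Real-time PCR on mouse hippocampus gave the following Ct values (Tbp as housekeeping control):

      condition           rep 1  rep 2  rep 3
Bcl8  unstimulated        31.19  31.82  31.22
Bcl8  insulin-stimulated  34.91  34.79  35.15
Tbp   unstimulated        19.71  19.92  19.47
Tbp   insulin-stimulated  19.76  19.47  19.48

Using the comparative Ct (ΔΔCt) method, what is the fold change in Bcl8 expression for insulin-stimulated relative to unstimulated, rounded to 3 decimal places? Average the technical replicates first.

Mean Ct: Bcl8 unstimulated 31.410; Bcl8 insulin-stimulated 34.950; Tbp unstimulated 19.700; Tbp insulin-stimulated 19.570
ΔCt(unstimulated) = 31.410 − 19.700 = 11.710
ΔCt(insulin-stimulated) = 34.950 − 19.570 = 15.380
ΔΔCt = 15.380 − 11.710 = 3.670
Fold change = 2^(−3.670) = 0.0786

0.079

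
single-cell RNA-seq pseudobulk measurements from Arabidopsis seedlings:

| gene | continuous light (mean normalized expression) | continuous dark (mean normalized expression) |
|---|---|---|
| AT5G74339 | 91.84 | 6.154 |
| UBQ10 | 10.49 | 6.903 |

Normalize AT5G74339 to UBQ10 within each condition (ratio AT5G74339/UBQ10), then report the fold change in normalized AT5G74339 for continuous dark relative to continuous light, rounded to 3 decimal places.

0.102

AT5G74339/UBQ10 (continuous light) = 91.84 / 10.49 = 8.755
AT5G74339/UBQ10 (continuous dark) = 6.154 / 6.903 = 0.8915
Fold change = 0.8915 / 8.755 = 0.1018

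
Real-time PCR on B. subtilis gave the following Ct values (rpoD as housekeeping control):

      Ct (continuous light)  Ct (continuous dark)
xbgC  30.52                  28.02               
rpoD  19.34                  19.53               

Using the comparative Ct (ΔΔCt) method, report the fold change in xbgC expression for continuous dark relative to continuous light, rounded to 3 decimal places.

ΔCt(continuous light) = 30.520 − 19.340 = 11.180
ΔCt(continuous dark) = 28.020 − 19.530 = 8.490
ΔΔCt = 8.490 − 11.180 = -2.690
Fold change = 2^(−(-2.690)) = 2^2.690 = 6.4531

6.453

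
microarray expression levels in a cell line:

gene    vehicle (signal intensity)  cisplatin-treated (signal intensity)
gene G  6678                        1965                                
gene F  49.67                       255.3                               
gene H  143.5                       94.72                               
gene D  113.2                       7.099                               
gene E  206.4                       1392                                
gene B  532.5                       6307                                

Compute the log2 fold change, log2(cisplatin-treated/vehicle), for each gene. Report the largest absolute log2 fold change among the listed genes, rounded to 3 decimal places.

log2(1965/6678) = -1.765  (gene G)
log2(255.3/49.67) = 2.362  (gene F)
log2(94.72/143.5) = -0.599  (gene H)
log2(7.099/113.2) = -3.995  (gene D)
log2(1392/206.4) = 2.754  (gene E)
log2(6307/532.5) = 3.566  (gene B)
The largest magnitude belongs to gene D.

3.995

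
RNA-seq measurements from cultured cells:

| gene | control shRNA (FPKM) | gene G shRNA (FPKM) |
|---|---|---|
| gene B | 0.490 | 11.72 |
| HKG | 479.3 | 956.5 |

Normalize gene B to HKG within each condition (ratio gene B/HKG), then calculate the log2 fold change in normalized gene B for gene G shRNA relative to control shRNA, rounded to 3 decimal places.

3.583

gene B/HKG (control shRNA) = 0.490 / 479.3 = 0.0010223
gene B/HKG (gene G shRNA) = 11.72 / 956.5 = 0.012253
Fold change = 0.012253 / 0.0010223 = 11.9854
log2(11.9854) = 3.5832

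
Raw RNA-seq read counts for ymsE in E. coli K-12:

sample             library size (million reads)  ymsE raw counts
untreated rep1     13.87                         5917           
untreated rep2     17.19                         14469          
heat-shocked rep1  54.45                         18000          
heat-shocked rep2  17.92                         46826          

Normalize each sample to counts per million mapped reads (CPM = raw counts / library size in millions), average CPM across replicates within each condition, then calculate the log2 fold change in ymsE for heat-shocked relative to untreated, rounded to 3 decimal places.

1.215

CPM(untreated rep1) = 5917 / 13.87 = 426.6042
CPM(untreated rep2) = 14469 / 17.19 = 841.7103
CPM(heat-shocked rep1) = 18000 / 54.45 = 330.5785
CPM(heat-shocked rep2) = 46826 / 17.92 = 2613.0580
mean CPM(untreated) = 634.1572; mean CPM(heat-shocked) = 1471.8183
Fold change = 1471.8183 / 634.1572 = 2.32090
log2(2.32090) = 1.2147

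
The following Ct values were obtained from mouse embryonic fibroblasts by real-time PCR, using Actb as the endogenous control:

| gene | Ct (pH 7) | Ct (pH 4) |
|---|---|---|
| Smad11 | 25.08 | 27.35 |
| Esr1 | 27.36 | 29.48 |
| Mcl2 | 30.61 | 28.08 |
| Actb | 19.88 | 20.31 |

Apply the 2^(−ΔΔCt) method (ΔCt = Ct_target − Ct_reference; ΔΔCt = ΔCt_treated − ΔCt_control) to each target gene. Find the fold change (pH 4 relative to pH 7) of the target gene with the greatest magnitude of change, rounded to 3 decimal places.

Smad11: ΔΔCt = (27.35−20.31) − (25.08−19.88) = 7.04 − 5.20 = 1.84; fold change = 2^-1.84 = 0.279
Esr1: ΔΔCt = (29.48−20.31) − (27.36−19.88) = 9.17 − 7.48 = 1.69; fold change = 2^-1.69 = 0.310
Mcl2: ΔΔCt = (28.08−20.31) − (30.61−19.88) = 7.77 − 10.73 = -2.96; fold change = 2^2.96 = 7.781
Mcl2 has the largest |ΔΔCt| = 2.96.

7.781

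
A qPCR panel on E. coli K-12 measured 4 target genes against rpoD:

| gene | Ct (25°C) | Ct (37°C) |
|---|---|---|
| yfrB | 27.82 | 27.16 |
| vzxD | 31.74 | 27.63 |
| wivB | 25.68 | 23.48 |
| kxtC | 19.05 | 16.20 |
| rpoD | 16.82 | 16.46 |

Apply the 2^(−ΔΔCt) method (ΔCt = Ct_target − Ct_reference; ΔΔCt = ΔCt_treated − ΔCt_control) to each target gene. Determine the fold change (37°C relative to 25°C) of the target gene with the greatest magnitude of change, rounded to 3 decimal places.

yfrB: ΔΔCt = (27.16−16.46) − (27.82−16.82) = 10.70 − 11.00 = -0.30; fold change = 2^0.30 = 1.231
vzxD: ΔΔCt = (27.63−16.46) − (31.74−16.82) = 11.17 − 14.92 = -3.75; fold change = 2^3.75 = 13.454
wivB: ΔΔCt = (23.48−16.46) − (25.68−16.82) = 7.02 − 8.86 = -1.84; fold change = 2^1.84 = 3.580
kxtC: ΔΔCt = (16.20−16.46) − (19.05−16.82) = -0.26 − 2.23 = -2.49; fold change = 2^2.49 = 5.618
vzxD has the largest |ΔΔCt| = 3.75.

13.454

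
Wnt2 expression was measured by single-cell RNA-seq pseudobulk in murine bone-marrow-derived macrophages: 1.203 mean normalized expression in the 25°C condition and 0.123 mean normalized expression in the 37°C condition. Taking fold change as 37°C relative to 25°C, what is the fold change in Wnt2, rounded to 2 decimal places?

0.10

Fold change = 0.123 / 1.203 = 0.102
Wnt2 is downregulated.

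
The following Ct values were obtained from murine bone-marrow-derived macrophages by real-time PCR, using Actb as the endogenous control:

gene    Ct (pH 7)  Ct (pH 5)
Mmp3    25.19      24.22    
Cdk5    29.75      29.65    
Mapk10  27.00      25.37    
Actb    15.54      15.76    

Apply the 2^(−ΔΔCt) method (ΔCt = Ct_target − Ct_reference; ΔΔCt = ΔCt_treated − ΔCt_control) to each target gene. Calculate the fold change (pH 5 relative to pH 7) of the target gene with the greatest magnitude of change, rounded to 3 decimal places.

3.605

Mmp3: ΔΔCt = (24.22−15.76) − (25.19−15.54) = 8.46 − 9.65 = -1.19; fold change = 2^1.19 = 2.282
Cdk5: ΔΔCt = (29.65−15.76) − (29.75−15.54) = 13.89 − 14.21 = -0.32; fold change = 2^0.32 = 1.248
Mapk10: ΔΔCt = (25.37−15.76) − (27.00−15.54) = 9.61 − 11.46 = -1.85; fold change = 2^1.85 = 3.605
Mapk10 has the largest |ΔΔCt| = 1.85.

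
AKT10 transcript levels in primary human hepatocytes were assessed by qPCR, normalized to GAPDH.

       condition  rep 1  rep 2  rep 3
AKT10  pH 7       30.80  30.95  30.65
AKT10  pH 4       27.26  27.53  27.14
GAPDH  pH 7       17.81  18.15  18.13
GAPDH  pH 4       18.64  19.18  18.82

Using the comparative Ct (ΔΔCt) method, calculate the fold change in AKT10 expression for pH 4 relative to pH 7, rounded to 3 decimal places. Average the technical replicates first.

20.252

Mean Ct: AKT10 pH 7 30.800; AKT10 pH 4 27.310; GAPDH pH 7 18.030; GAPDH pH 4 18.880
ΔCt(pH 7) = 30.800 − 18.030 = 12.770
ΔCt(pH 4) = 27.310 − 18.880 = 8.430
ΔΔCt = 8.430 − 12.770 = -4.340
Fold change = 2^(−(-4.340)) = 2^4.340 = 20.2521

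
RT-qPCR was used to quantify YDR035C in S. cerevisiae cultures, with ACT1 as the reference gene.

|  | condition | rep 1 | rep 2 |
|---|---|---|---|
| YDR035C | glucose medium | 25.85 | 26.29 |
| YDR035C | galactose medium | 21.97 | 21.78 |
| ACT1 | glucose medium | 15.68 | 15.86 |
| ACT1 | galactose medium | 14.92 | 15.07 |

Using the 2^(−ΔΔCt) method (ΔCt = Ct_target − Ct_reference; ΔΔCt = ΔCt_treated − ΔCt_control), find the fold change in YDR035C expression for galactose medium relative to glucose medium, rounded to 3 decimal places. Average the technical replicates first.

Mean Ct: YDR035C glucose medium 26.070; YDR035C galactose medium 21.875; ACT1 glucose medium 15.770; ACT1 galactose medium 14.995
ΔCt(glucose medium) = 26.070 − 15.770 = 10.300
ΔCt(galactose medium) = 21.875 − 14.995 = 6.880
ΔΔCt = 6.880 − 10.300 = -3.420
Fold change = 2^(−(-3.420)) = 2^3.420 = 10.7034

10.703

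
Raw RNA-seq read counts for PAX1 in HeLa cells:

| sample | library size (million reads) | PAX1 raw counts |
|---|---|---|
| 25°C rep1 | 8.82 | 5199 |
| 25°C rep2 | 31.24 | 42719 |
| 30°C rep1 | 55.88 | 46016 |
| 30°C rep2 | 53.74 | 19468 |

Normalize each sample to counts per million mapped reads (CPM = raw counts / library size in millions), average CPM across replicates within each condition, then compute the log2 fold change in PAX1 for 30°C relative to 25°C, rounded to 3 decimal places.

-0.723

CPM(25°C rep1) = 5199 / 8.82 = 589.4558
CPM(25°C rep2) = 42719 / 31.24 = 1367.4456
CPM(30°C rep1) = 46016 / 55.88 = 823.4789
CPM(30°C rep2) = 19468 / 53.74 = 362.2627
mean CPM(25°C) = 978.4507; mean CPM(30°C) = 592.8708
Fold change = 592.8708 / 978.4507 = 0.60593
log2(0.60593) = -0.7228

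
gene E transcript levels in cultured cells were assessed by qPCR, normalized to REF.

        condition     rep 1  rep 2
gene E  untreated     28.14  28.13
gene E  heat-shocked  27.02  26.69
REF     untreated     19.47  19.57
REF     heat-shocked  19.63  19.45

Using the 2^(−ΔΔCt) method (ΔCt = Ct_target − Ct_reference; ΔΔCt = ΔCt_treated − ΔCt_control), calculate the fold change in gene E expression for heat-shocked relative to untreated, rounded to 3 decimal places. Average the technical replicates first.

Mean Ct: gene E untreated 28.135; gene E heat-shocked 26.855; REF untreated 19.520; REF heat-shocked 19.540
ΔCt(untreated) = 28.135 − 19.520 = 8.615
ΔCt(heat-shocked) = 26.855 − 19.540 = 7.315
ΔΔCt = 7.315 − 8.615 = -1.300
Fold change = 2^(−(-1.300)) = 2^1.300 = 2.4623

2.462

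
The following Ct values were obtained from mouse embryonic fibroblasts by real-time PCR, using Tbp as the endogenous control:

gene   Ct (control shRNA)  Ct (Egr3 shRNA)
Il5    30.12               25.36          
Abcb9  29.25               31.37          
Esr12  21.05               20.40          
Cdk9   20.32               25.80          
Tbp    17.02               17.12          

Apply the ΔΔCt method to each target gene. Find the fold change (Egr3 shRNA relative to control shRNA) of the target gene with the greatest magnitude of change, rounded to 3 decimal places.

Il5: ΔΔCt = (25.36−17.12) − (30.12−17.02) = 8.24 − 13.10 = -4.86; fold change = 2^4.86 = 29.041
Abcb9: ΔΔCt = (31.37−17.12) − (29.25−17.02) = 14.25 − 12.23 = 2.02; fold change = 2^-2.02 = 0.247
Esr12: ΔΔCt = (20.40−17.12) − (21.05−17.02) = 3.28 − 4.03 = -0.75; fold change = 2^0.75 = 1.682
Cdk9: ΔΔCt = (25.80−17.12) − (20.32−17.02) = 8.68 − 3.30 = 5.38; fold change = 2^-5.38 = 0.024
Cdk9 has the largest |ΔΔCt| = 5.38.

0.024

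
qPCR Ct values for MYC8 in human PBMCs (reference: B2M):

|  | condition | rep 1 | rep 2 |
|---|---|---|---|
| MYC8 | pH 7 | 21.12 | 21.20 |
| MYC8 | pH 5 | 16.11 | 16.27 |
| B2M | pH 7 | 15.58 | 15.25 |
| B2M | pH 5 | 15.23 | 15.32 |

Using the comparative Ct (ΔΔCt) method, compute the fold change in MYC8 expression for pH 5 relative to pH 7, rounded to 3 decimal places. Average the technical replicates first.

Mean Ct: MYC8 pH 7 21.160; MYC8 pH 5 16.190; B2M pH 7 15.415; B2M pH 5 15.275
ΔCt(pH 7) = 21.160 − 15.415 = 5.745
ΔCt(pH 5) = 16.190 − 15.275 = 0.915
ΔΔCt = 0.915 − 5.745 = -4.830
Fold change = 2^(−(-4.830)) = 2^4.830 = 28.4430

28.443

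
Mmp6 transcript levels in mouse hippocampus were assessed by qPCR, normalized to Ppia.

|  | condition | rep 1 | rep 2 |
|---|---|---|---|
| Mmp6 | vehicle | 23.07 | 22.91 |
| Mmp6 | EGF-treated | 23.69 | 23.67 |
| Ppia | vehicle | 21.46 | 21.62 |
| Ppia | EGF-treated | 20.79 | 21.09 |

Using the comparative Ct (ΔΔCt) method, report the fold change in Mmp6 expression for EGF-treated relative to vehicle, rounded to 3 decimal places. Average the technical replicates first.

0.409

Mean Ct: Mmp6 vehicle 22.990; Mmp6 EGF-treated 23.680; Ppia vehicle 21.540; Ppia EGF-treated 20.940
ΔCt(vehicle) = 22.990 − 21.540 = 1.450
ΔCt(EGF-treated) = 23.680 − 20.940 = 2.740
ΔΔCt = 2.740 − 1.450 = 1.290
Fold change = 2^(−1.290) = 0.4090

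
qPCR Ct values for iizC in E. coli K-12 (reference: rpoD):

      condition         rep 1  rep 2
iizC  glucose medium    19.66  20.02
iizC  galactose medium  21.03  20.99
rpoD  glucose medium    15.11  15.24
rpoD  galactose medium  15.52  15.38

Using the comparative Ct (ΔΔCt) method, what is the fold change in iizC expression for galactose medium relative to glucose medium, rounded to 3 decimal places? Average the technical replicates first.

Mean Ct: iizC glucose medium 19.840; iizC galactose medium 21.010; rpoD glucose medium 15.175; rpoD galactose medium 15.450
ΔCt(glucose medium) = 19.840 − 15.175 = 4.665
ΔCt(galactose medium) = 21.010 − 15.450 = 5.560
ΔΔCt = 5.560 − 4.665 = 0.895
Fold change = 2^(−0.895) = 0.5377

0.538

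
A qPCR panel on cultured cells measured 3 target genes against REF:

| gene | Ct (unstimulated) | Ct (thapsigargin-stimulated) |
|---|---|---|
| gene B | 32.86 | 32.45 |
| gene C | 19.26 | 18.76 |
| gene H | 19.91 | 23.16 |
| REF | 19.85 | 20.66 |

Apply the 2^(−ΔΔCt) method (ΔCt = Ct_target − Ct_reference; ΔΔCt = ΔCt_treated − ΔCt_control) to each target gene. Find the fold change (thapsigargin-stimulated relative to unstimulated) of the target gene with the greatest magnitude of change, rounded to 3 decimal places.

gene B: ΔΔCt = (32.45−20.66) − (32.86−19.85) = 11.79 − 13.01 = -1.22; fold change = 2^1.22 = 2.329
gene C: ΔΔCt = (18.76−20.66) − (19.26−19.85) = -1.90 − (-0.59) = -1.31; fold change = 2^1.31 = 2.479
gene H: ΔΔCt = (23.16−20.66) − (19.91−19.85) = 2.50 − 0.06 = 2.44; fold change = 2^-2.44 = 0.184
gene H has the largest |ΔΔCt| = 2.44.

0.184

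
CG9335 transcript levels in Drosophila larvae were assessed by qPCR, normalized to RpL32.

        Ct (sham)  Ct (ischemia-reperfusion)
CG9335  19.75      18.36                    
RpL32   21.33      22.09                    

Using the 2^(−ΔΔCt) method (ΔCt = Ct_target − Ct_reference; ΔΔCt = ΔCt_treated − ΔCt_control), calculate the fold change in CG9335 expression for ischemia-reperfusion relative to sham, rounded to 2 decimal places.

4.44

ΔCt(sham) = 19.750 − 21.330 = -1.580
ΔCt(ischemia-reperfusion) = 18.360 − 22.090 = -3.730
ΔΔCt = -3.730 − (-1.580) = -2.150
Fold change = 2^(−(-2.150)) = 2^2.150 = 4.438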